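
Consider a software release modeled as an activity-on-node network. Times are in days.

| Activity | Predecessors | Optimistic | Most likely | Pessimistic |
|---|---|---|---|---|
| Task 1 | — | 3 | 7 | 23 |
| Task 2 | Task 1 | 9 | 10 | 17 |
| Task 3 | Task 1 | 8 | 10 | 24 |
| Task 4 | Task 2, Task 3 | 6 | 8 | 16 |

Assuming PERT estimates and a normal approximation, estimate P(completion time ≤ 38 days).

te_Task 1 = (3 + 4·7 + 23)/6 = 54/6 = 9; σ²_Task 1 = ((23−3)/6)² = 11.111
te_Task 2 = (9 + 4·10 + 17)/6 = 66/6 = 11; σ²_Task 2 = ((17−9)/6)² = 1.778
te_Task 3 = (8 + 4·10 + 24)/6 = 72/6 = 12; σ²_Task 3 = ((24−8)/6)² = 7.111
te_Task 4 = (6 + 4·8 + 16)/6 = 54/6 = 9; σ²_Task 4 = ((16−6)/6)² = 2.778

Forward pass:
ES_Task 1 = 0; EF_Task 1 = 9
ES_Task 2 = 9; EF_Task 2 = 9+11 = 20
ES_Task 3 = 9; EF_Task 3 = 9+12 = 21
ES_Task 4 = max(EF_Task 2=20, EF_Task 3=21) = 21; EF_Task 4 = 21+9 = 30
Expected project duration μ = 30 days. Critical path: Task 1 → Task 3 → Task 4.

Variance along critical path = 11.111 + 7.111 + 2.778 = 21.000; σ = √21.000 = 4.583 days.
Z = (38 − 30) / 4.583 = 1.746
P(T ≤ 38) = Φ(1.746) ≈ 0.960

0.960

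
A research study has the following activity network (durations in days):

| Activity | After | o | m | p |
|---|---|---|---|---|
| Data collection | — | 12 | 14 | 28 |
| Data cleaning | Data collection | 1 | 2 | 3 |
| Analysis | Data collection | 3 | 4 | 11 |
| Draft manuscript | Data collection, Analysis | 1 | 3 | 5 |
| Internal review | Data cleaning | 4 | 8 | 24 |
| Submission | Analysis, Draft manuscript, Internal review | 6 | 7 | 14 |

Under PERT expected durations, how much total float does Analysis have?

4 days

te_Data collection = (12 + 4·14 + 28)/6 = 96/6 = 16
te_Data cleaning = (1 + 4·2 + 3)/6 = 12/6 = 2
te_Analysis = (3 + 4·4 + 11)/6 = 30/6 = 5
te_Draft manuscript = (1 + 4·3 + 5)/6 = 18/6 = 3
te_Internal review = (4 + 4·8 + 24)/6 = 60/6 = 10
te_Submission = (6 + 4·7 + 14)/6 = 48/6 = 8

Forward pass:
ES_Data collection = 0; EF_Data collection = 16
ES_Data cleaning = 16; EF_Data cleaning = 16+2 = 18
ES_Analysis = 16; EF_Analysis = 16+5 = 21
ES_Draft manuscript = max(EF_Data collection=16, EF_Analysis=21) = 21; EF_Draft manuscript = 21+3 = 24
ES_Internal review = 18; EF_Internal review = 18+10 = 28
ES_Submission = max(EF_Analysis=21, EF_Draft manuscript=24, EF_Internal review=28) = 28; EF_Submission = 28+8 = 36
Expected project duration μ = 36 days. Critical path: Data collection → Data cleaning → Internal review → Submission.

Backward pass:
LF_Submission = 36; LS_Submission = 36−8 = 28
LF_Internal review = LS_Submission = 28; LS_Internal review = 28−10 = 18
LF_Draft manuscript = LS_Submission = 28; LS_Draft manuscript = 28−3 = 25
LF_Analysis = min(LS_Draft manuscript=25, LS_Submission=28) = 25; LS_Analysis = 25−5 = 20
LF_Data cleaning = LS_Internal review = 18; LS_Data cleaning = 18−2 = 16
LF_Data collection = min(LS_Data cleaning=16, LS_Analysis=20, LS_Draft manuscript=25) = 16; LS_Data collection = 16−16 = 0
Slack_Analysis = LS_Analysis − ES_Analysis = 20 − 16 = 4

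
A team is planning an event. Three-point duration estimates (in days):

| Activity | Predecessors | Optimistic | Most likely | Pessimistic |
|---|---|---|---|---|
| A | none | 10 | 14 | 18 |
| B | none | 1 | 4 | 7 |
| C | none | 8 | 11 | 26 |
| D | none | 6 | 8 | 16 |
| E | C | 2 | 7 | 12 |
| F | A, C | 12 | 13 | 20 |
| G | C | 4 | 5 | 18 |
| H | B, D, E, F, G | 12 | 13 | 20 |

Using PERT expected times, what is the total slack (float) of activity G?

te_A = (10 + 4·14 + 18)/6 = 84/6 = 14
te_B = (1 + 4·4 + 7)/6 = 24/6 = 4
te_C = (8 + 4·11 + 26)/6 = 78/6 = 13
te_D = (6 + 4·8 + 16)/6 = 54/6 = 9
te_E = (2 + 4·7 + 12)/6 = 42/6 = 7
te_F = (12 + 4·13 + 20)/6 = 84/6 = 14
te_G = (4 + 4·5 + 18)/6 = 42/6 = 7
te_H = (12 + 4·13 + 20)/6 = 84/6 = 14

Forward pass:
ES_A = 0; EF_A = 14
ES_B = 0; EF_B = 4
ES_C = 0; EF_C = 13
ES_D = 0; EF_D = 9
ES_E = 13; EF_E = 13+7 = 20
ES_F = max(EF_A=14, EF_C=13) = 14; EF_F = 14+14 = 28
ES_G = 13; EF_G = 13+7 = 20
ES_H = max(EF_B=4, EF_D=9, EF_E=20, EF_F=28, EF_G=20) = 28; EF_H = 28+14 = 42
Expected project duration μ = 42 days. Critical path: A → F → H.

Backward pass:
LF_H = 42; LS_H = 42−14 = 28
LF_G = LS_H = 28; LS_G = 28−7 = 21
LF_F = LS_H = 28; LS_F = 28−14 = 14
LF_E = LS_H = 28; LS_E = 28−7 = 21
LF_D = LS_H = 28; LS_D = 28−9 = 19
LF_C = min(LS_E=21, LS_F=14, LS_G=21) = 14; LS_C = 14−13 = 1
LF_B = LS_H = 28; LS_B = 28−4 = 24
LF_A = LS_F = 14; LS_A = 14−14 = 0
Slack_G = LS_G − ES_G = 21 − 13 = 8

8 days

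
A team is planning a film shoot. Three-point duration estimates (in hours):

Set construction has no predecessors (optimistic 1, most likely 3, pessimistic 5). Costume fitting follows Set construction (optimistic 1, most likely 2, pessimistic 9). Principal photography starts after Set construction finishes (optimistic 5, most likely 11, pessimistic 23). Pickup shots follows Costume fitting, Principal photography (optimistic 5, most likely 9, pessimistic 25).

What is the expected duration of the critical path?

te_Set construction = (1 + 4·3 + 5)/6 = 18/6 = 3
te_Costume fitting = (1 + 4·2 + 9)/6 = 18/6 = 3
te_Principal photography = (5 + 4·11 + 23)/6 = 72/6 = 12
te_Pickup shots = (5 + 4·9 + 25)/6 = 66/6 = 11

Forward pass:
ES_Set construction = 0; EF_Set construction = 3
ES_Costume fitting = 3; EF_Costume fitting = 3+3 = 6
ES_Principal photography = 3; EF_Principal photography = 3+12 = 15
ES_Pickup shots = max(EF_Costume fitting=6, EF_Principal photography=15) = 15; EF_Pickup shots = 15+11 = 26
Expected project duration μ = 26 hours. Critical path: Set construction → Principal photography → Pickup shots.

26 hours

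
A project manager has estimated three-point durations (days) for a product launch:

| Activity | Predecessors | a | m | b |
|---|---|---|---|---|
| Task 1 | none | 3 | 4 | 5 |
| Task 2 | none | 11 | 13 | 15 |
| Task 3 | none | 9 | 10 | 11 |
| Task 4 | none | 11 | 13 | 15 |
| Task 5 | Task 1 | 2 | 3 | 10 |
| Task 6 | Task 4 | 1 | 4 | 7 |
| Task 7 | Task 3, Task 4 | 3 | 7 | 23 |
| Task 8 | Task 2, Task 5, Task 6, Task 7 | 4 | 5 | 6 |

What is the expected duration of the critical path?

te_Task 1 = (3 + 4·4 + 5)/6 = 24/6 = 4
te_Task 2 = (11 + 4·13 + 15)/6 = 78/6 = 13
te_Task 3 = (9 + 4·10 + 11)/6 = 60/6 = 10
te_Task 4 = (11 + 4·13 + 15)/6 = 78/6 = 13
te_Task 5 = (2 + 4·3 + 10)/6 = 24/6 = 4
te_Task 6 = (1 + 4·4 + 7)/6 = 24/6 = 4
te_Task 7 = (3 + 4·7 + 23)/6 = 54/6 = 9
te_Task 8 = (4 + 4·5 + 6)/6 = 30/6 = 5

Forward pass:
ES_Task 1 = 0; EF_Task 1 = 4
ES_Task 2 = 0; EF_Task 2 = 13
ES_Task 3 = 0; EF_Task 3 = 10
ES_Task 4 = 0; EF_Task 4 = 13
ES_Task 5 = 4; EF_Task 5 = 4+4 = 8
ES_Task 6 = 13; EF_Task 6 = 13+4 = 17
ES_Task 7 = max(EF_Task 3=10, EF_Task 4=13) = 13; EF_Task 7 = 13+9 = 22
ES_Task 8 = max(EF_Task 2=13, EF_Task 5=8, EF_Task 6=17, EF_Task 7=22) = 22; EF_Task 8 = 22+5 = 27
Expected project duration μ = 27 days. Critical path: Task 4 → Task 7 → Task 8.

27 days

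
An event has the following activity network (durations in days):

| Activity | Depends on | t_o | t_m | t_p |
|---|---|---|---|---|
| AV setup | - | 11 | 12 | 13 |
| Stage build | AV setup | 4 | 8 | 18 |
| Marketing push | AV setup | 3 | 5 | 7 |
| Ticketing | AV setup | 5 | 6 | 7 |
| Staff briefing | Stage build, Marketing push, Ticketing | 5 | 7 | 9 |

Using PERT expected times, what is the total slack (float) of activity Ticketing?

te_AV setup = (11 + 4·12 + 13)/6 = 72/6 = 12
te_Stage build = (4 + 4·8 + 18)/6 = 54/6 = 9
te_Marketing push = (3 + 4·5 + 7)/6 = 30/6 = 5
te_Ticketing = (5 + 4·6 + 7)/6 = 36/6 = 6
te_Staff briefing = (5 + 4·7 + 9)/6 = 42/6 = 7

Forward pass:
ES_AV setup = 0; EF_AV setup = 12
ES_Stage build = 12; EF_Stage build = 12+9 = 21
ES_Marketing push = 12; EF_Marketing push = 12+5 = 17
ES_Ticketing = 12; EF_Ticketing = 12+6 = 18
ES_Staff briefing = max(EF_Stage build=21, EF_Marketing push=17, EF_Ticketing=18) = 21; EF_Staff briefing = 21+7 = 28
Expected project duration μ = 28 days. Critical path: AV setup → Stage build → Staff briefing.

Backward pass:
LF_Staff briefing = 28; LS_Staff briefing = 28−7 = 21
LF_Ticketing = LS_Staff briefing = 21; LS_Ticketing = 21−6 = 15
LF_Marketing push = LS_Staff briefing = 21; LS_Marketing push = 21−5 = 16
LF_Stage build = LS_Staff briefing = 21; LS_Stage build = 21−9 = 12
LF_AV setup = min(LS_Stage build=12, LS_Marketing push=16, LS_Ticketing=15) = 12; LS_AV setup = 12−12 = 0
Slack_Ticketing = LS_Ticketing − ES_Ticketing = 15 − 12 = 3

3 days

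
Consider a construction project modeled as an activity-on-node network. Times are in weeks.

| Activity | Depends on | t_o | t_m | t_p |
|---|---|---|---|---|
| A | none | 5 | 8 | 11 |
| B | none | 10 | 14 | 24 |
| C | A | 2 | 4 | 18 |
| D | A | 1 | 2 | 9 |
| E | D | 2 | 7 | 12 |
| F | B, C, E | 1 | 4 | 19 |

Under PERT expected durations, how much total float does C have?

te_A = (5 + 4·8 + 11)/6 = 48/6 = 8
te_B = (10 + 4·14 + 24)/6 = 90/6 = 15
te_C = (2 + 4·4 + 18)/6 = 36/6 = 6
te_D = (1 + 4·2 + 9)/6 = 18/6 = 3
te_E = (2 + 4·7 + 12)/6 = 42/6 = 7
te_F = (1 + 4·4 + 19)/6 = 36/6 = 6

Forward pass:
ES_A = 0; EF_A = 8
ES_B = 0; EF_B = 15
ES_C = 8; EF_C = 8+6 = 14
ES_D = 8; EF_D = 8+3 = 11
ES_E = 11; EF_E = 11+7 = 18
ES_F = max(EF_B=15, EF_C=14, EF_E=18) = 18; EF_F = 18+6 = 24
Expected project duration μ = 24 weeks. Critical path: A → D → E → F.

Backward pass:
LF_F = 24; LS_F = 24−6 = 18
LF_E = LS_F = 18; LS_E = 18−7 = 11
LF_D = LS_E = 11; LS_D = 11−3 = 8
LF_C = LS_F = 18; LS_C = 18−6 = 12
LF_B = LS_F = 18; LS_B = 18−15 = 3
LF_A = min(LS_C=12, LS_D=8) = 8; LS_A = 8−8 = 0
Slack_C = LS_C − ES_C = 12 − 8 = 4

4 weeks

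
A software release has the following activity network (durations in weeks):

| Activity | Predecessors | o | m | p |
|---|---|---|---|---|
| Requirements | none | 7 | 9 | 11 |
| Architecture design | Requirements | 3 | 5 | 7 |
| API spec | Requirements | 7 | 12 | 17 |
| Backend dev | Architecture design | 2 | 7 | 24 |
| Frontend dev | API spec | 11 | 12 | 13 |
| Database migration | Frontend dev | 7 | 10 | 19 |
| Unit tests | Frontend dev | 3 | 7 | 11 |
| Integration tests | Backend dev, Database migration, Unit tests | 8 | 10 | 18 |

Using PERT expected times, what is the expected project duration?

te_Requirements = (7 + 4·9 + 11)/6 = 54/6 = 9
te_Architecture design = (3 + 4·5 + 7)/6 = 30/6 = 5
te_API spec = (7 + 4·12 + 17)/6 = 72/6 = 12
te_Backend dev = (2 + 4·7 + 24)/6 = 54/6 = 9
te_Frontend dev = (11 + 4·12 + 13)/6 = 72/6 = 12
te_Database migration = (7 + 4·10 + 19)/6 = 66/6 = 11
te_Unit tests = (3 + 4·7 + 11)/6 = 42/6 = 7
te_Integration tests = (8 + 4·10 + 18)/6 = 66/6 = 11

Forward pass:
ES_Requirements = 0; EF_Requirements = 9
ES_Architecture design = 9; EF_Architecture design = 9+5 = 14
ES_API spec = 9; EF_API spec = 9+12 = 21
ES_Backend dev = 14; EF_Backend dev = 14+9 = 23
ES_Frontend dev = 21; EF_Frontend dev = 21+12 = 33
ES_Database migration = 33; EF_Database migration = 33+11 = 44
ES_Unit tests = 33; EF_Unit tests = 33+7 = 40
ES_Integration tests = max(EF_Backend dev=23, EF_Database migration=44, EF_Unit tests=40) = 44; EF_Integration tests = 44+11 = 55
Expected project duration μ = 55 weeks. Critical path: Requirements → API spec → Frontend dev → Database migration → Integration tests.

55 weeks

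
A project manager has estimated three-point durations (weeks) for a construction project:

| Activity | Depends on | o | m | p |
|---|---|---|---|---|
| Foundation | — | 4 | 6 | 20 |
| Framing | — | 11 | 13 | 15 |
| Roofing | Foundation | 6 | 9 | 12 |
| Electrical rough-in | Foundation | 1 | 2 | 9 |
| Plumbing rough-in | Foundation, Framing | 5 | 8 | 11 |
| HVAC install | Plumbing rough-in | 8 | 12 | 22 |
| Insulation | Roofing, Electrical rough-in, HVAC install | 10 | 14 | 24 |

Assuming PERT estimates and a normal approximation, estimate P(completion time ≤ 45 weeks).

0.127

te_Foundation = (4 + 4·6 + 20)/6 = 48/6 = 8; σ²_Foundation = ((20−4)/6)² = 7.111
te_Framing = (11 + 4·13 + 15)/6 = 78/6 = 13; σ²_Framing = ((15−11)/6)² = 0.444
te_Roofing = (6 + 4·9 + 12)/6 = 54/6 = 9; σ²_Roofing = ((12−6)/6)² = 1.000
te_Electrical rough-in = (1 + 4·2 + 9)/6 = 18/6 = 3; σ²_Electrical rough-in = ((9−1)/6)² = 1.778
te_Plumbing rough-in = (5 + 4·8 + 11)/6 = 48/6 = 8; σ²_Plumbing rough-in = ((11−5)/6)² = 1.000
te_HVAC install = (8 + 4·12 + 22)/6 = 78/6 = 13; σ²_HVAC install = ((22−8)/6)² = 5.444
te_Insulation = (10 + 4·14 + 24)/6 = 90/6 = 15; σ²_Insulation = ((24−10)/6)² = 5.444

Forward pass:
ES_Foundation = 0; EF_Foundation = 8
ES_Framing = 0; EF_Framing = 13
ES_Roofing = 8; EF_Roofing = 8+9 = 17
ES_Electrical rough-in = 8; EF_Electrical rough-in = 8+3 = 11
ES_Plumbing rough-in = max(EF_Foundation=8, EF_Framing=13) = 13; EF_Plumbing rough-in = 13+8 = 21
ES_HVAC install = 21; EF_HVAC install = 21+13 = 34
ES_Insulation = max(EF_Roofing=17, EF_Electrical rough-in=11, EF_HVAC install=34) = 34; EF_Insulation = 34+15 = 49
Expected project duration μ = 49 weeks. Critical path: Framing → Plumbing rough-in → HVAC install → Insulation.

Variance along critical path = 0.444 + 1.000 + 5.444 + 5.444 = 12.333; σ = √12.333 = 3.512 weeks.
Z = (45 − 49) / 3.512 = -1.139
P(T ≤ 45) = Φ(-1.139) ≈ 0.127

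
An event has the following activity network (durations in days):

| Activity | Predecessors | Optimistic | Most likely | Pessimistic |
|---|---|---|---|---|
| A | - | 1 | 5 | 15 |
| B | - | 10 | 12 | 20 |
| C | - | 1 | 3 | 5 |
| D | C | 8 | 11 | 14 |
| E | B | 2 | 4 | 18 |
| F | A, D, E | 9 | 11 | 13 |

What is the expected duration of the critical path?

te_A = (1 + 4·5 + 15)/6 = 36/6 = 6
te_B = (10 + 4·12 + 20)/6 = 78/6 = 13
te_C = (1 + 4·3 + 5)/6 = 18/6 = 3
te_D = (8 + 4·11 + 14)/6 = 66/6 = 11
te_E = (2 + 4·4 + 18)/6 = 36/6 = 6
te_F = (9 + 4·11 + 13)/6 = 66/6 = 11

Forward pass:
ES_A = 0; EF_A = 6
ES_B = 0; EF_B = 13
ES_C = 0; EF_C = 3
ES_D = 3; EF_D = 3+11 = 14
ES_E = 13; EF_E = 13+6 = 19
ES_F = max(EF_A=6, EF_D=14, EF_E=19) = 19; EF_F = 19+11 = 30
Expected project duration μ = 30 days. Critical path: B → E → F.

30 days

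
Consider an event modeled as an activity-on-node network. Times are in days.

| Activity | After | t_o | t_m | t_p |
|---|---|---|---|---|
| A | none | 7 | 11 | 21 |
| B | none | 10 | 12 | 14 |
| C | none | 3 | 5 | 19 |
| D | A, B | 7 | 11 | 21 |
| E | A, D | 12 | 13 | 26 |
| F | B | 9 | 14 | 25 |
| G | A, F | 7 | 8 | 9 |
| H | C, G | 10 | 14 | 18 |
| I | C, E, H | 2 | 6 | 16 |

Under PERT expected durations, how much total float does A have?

te_A = (7 + 4·11 + 21)/6 = 72/6 = 12
te_B = (10 + 4·12 + 14)/6 = 72/6 = 12
te_C = (3 + 4·5 + 19)/6 = 42/6 = 7
te_D = (7 + 4·11 + 21)/6 = 72/6 = 12
te_E = (12 + 4·13 + 26)/6 = 90/6 = 15
te_F = (9 + 4·14 + 25)/6 = 90/6 = 15
te_G = (7 + 4·8 + 9)/6 = 48/6 = 8
te_H = (10 + 4·14 + 18)/6 = 84/6 = 14
te_I = (2 + 4·6 + 16)/6 = 42/6 = 7

Forward pass:
ES_A = 0; EF_A = 12
ES_B = 0; EF_B = 12
ES_C = 0; EF_C = 7
ES_D = max(EF_A=12, EF_B=12) = 12; EF_D = 12+12 = 24
ES_E = max(EF_A=12, EF_D=24) = 24; EF_E = 24+15 = 39
ES_F = 12; EF_F = 12+15 = 27
ES_G = max(EF_A=12, EF_F=27) = 27; EF_G = 27+8 = 35
ES_H = max(EF_C=7, EF_G=35) = 35; EF_H = 35+14 = 49
ES_I = max(EF_C=7, EF_E=39, EF_H=49) = 49; EF_I = 49+7 = 56
Expected project duration μ = 56 days. Critical path: B → F → G → H → I.

Backward pass:
LF_I = 56; LS_I = 56−7 = 49
LF_H = LS_I = 49; LS_H = 49−14 = 35
LF_G = LS_H = 35; LS_G = 35−8 = 27
LF_F = LS_G = 27; LS_F = 27−15 = 12
LF_E = LS_I = 49; LS_E = 49−15 = 34
LF_D = LS_E = 34; LS_D = 34−12 = 22
LF_C = min(LS_H=35, LS_I=49) = 35; LS_C = 35−7 = 28
LF_B = min(LS_D=22, LS_F=12) = 12; LS_B = 12−12 = 0
LF_A = min(LS_D=22, LS_E=34, LS_G=27) = 22; LS_A = 22−12 = 10
Slack_A = LS_A − ES_A = 10 − 0 = 10

10 days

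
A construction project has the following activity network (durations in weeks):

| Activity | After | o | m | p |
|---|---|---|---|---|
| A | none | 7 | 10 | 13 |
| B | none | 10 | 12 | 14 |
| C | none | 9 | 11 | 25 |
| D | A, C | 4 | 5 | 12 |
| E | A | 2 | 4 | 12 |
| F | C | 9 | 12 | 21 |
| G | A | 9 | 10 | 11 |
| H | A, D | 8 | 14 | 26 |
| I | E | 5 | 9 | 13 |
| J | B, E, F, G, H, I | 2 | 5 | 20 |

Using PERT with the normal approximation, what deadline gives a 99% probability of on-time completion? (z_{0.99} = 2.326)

te_A = (7 + 4·10 + 13)/6 = 60/6 = 10; σ²_A = ((13−7)/6)² = 1.000
te_B = (10 + 4·12 + 14)/6 = 72/6 = 12; σ²_B = ((14−10)/6)² = 0.444
te_C = (9 + 4·11 + 25)/6 = 78/6 = 13; σ²_C = ((25−9)/6)² = 7.111
te_D = (4 + 4·5 + 12)/6 = 36/6 = 6; σ²_D = ((12−4)/6)² = 1.778
te_E = (2 + 4·4 + 12)/6 = 30/6 = 5; σ²_E = ((12−2)/6)² = 2.778
te_F = (9 + 4·12 + 21)/6 = 78/6 = 13; σ²_F = ((21−9)/6)² = 4.000
te_G = (9 + 4·10 + 11)/6 = 60/6 = 10; σ²_G = ((11−9)/6)² = 0.111
te_H = (8 + 4·14 + 26)/6 = 90/6 = 15; σ²_H = ((26−8)/6)² = 9.000
te_I = (5 + 4·9 + 13)/6 = 54/6 = 9; σ²_I = ((13−5)/6)² = 1.778
te_J = (2 + 4·5 + 20)/6 = 42/6 = 7; σ²_J = ((20−2)/6)² = 9.000

Forward pass:
ES_A = 0; EF_A = 10
ES_B = 0; EF_B = 12
ES_C = 0; EF_C = 13
ES_D = max(EF_A=10, EF_C=13) = 13; EF_D = 13+6 = 19
ES_E = 10; EF_E = 10+5 = 15
ES_F = 13; EF_F = 13+13 = 26
ES_G = 10; EF_G = 10+10 = 20
ES_H = max(EF_A=10, EF_D=19) = 19; EF_H = 19+15 = 34
ES_I = 15; EF_I = 15+9 = 24
ES_J = max(EF_B=12, EF_E=15, EF_F=26, EF_G=20, EF_H=34, EF_I=24) = 34; EF_J = 34+7 = 41
Expected project duration μ = 41 weeks. Critical path: C → D → H → J.

Variance along critical path = 7.111 + 1.778 + 9.000 + 9.000 = 26.889; σ = 5.185 weeks.
D = μ + z·σ = 41 + 2.326·5.185 = 53.1 weeks

53.1 weeks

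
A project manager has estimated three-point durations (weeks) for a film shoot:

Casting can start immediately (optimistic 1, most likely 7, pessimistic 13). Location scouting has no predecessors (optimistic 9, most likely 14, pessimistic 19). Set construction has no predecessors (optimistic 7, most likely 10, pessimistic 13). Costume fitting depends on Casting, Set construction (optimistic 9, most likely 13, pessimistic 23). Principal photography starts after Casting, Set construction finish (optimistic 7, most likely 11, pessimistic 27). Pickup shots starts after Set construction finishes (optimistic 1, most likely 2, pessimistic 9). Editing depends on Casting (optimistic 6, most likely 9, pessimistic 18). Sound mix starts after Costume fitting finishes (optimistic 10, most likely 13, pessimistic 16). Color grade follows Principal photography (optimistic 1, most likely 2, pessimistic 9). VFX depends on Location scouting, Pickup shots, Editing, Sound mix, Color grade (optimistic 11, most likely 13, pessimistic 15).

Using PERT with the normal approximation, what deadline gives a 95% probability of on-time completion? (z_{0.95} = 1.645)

te_Casting = (1 + 4·7 + 13)/6 = 42/6 = 7; σ²_Casting = ((13−1)/6)² = 4.000
te_Location scouting = (9 + 4·14 + 19)/6 = 84/6 = 14; σ²_Location scouting = ((19−9)/6)² = 2.778
te_Set construction = (7 + 4·10 + 13)/6 = 60/6 = 10; σ²_Set construction = ((13−7)/6)² = 1.000
te_Costume fitting = (9 + 4·13 + 23)/6 = 84/6 = 14; σ²_Costume fitting = ((23−9)/6)² = 5.444
te_Principal photography = (7 + 4·11 + 27)/6 = 78/6 = 13; σ²_Principal photography = ((27−7)/6)² = 11.111
te_Pickup shots = (1 + 4·2 + 9)/6 = 18/6 = 3; σ²_Pickup shots = ((9−1)/6)² = 1.778
te_Editing = (6 + 4·9 + 18)/6 = 60/6 = 10; σ²_Editing = ((18−6)/6)² = 4.000
te_Sound mix = (10 + 4·13 + 16)/6 = 78/6 = 13; σ²_Sound mix = ((16−10)/6)² = 1.000
te_Color grade = (1 + 4·2 + 9)/6 = 18/6 = 3; σ²_Color grade = ((9−1)/6)² = 1.778
te_VFX = (11 + 4·13 + 15)/6 = 78/6 = 13; σ²_VFX = ((15−11)/6)² = 0.444

Forward pass:
ES_Casting = 0; EF_Casting = 7
ES_Location scouting = 0; EF_Location scouting = 14
ES_Set construction = 0; EF_Set construction = 10
ES_Costume fitting = max(EF_Casting=7, EF_Set construction=10) = 10; EF_Costume fitting = 10+14 = 24
ES_Principal photography = max(EF_Casting=7, EF_Set construction=10) = 10; EF_Principal photography = 10+13 = 23
ES_Pickup shots = 10; EF_Pickup shots = 10+3 = 13
ES_Editing = 7; EF_Editing = 7+10 = 17
ES_Sound mix = 24; EF_Sound mix = 24+13 = 37
ES_Color grade = 23; EF_Color grade = 23+3 = 26
ES_VFX = max(EF_Location scouting=14, EF_Pickup shots=13, EF_Editing=17, EF_Sound mix=37, EF_Color grade=26) = 37; EF_VFX = 37+13 = 50
Expected project duration μ = 50 weeks. Critical path: Set construction → Costume fitting → Sound mix → VFX.

Variance along critical path = 1.000 + 5.444 + 1.000 + 0.444 = 7.889; σ = 2.809 weeks.
D = μ + z·σ = 50 + 1.645·2.809 = 54.6 weeks

54.6 weeks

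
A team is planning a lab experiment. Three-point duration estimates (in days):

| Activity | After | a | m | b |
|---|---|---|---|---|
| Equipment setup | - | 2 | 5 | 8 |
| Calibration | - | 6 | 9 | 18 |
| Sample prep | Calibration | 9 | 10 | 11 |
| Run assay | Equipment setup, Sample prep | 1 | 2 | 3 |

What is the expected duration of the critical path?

te_Equipment setup = (2 + 4·5 + 8)/6 = 30/6 = 5
te_Calibration = (6 + 4·9 + 18)/6 = 60/6 = 10
te_Sample prep = (9 + 4·10 + 11)/6 = 60/6 = 10
te_Run assay = (1 + 4·2 + 3)/6 = 12/6 = 2

Forward pass:
ES_Equipment setup = 0; EF_Equipment setup = 5
ES_Calibration = 0; EF_Calibration = 10
ES_Sample prep = 10; EF_Sample prep = 10+10 = 20
ES_Run assay = max(EF_Equipment setup=5, EF_Sample prep=20) = 20; EF_Run assay = 20+2 = 22
Expected project duration μ = 22 days. Critical path: Calibration → Sample prep → Run assay.

22 days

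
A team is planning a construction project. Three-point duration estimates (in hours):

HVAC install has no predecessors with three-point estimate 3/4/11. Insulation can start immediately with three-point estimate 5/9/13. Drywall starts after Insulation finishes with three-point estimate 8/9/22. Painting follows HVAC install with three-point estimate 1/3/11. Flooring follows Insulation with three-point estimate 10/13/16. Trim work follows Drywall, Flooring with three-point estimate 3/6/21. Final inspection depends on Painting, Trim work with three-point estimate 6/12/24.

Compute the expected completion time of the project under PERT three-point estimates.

43 hours

te_HVAC install = (3 + 4·4 + 11)/6 = 30/6 = 5
te_Insulation = (5 + 4·9 + 13)/6 = 54/6 = 9
te_Drywall = (8 + 4·9 + 22)/6 = 66/6 = 11
te_Painting = (1 + 4·3 + 11)/6 = 24/6 = 4
te_Flooring = (10 + 4·13 + 16)/6 = 78/6 = 13
te_Trim work = (3 + 4·6 + 21)/6 = 48/6 = 8
te_Final inspection = (6 + 4·12 + 24)/6 = 78/6 = 13

Forward pass:
ES_HVAC install = 0; EF_HVAC install = 5
ES_Insulation = 0; EF_Insulation = 9
ES_Drywall = 9; EF_Drywall = 9+11 = 20
ES_Painting = 5; EF_Painting = 5+4 = 9
ES_Flooring = 9; EF_Flooring = 9+13 = 22
ES_Trim work = max(EF_Drywall=20, EF_Flooring=22) = 22; EF_Trim work = 22+8 = 30
ES_Final inspection = max(EF_Painting=9, EF_Trim work=30) = 30; EF_Final inspection = 30+13 = 43
Expected project duration μ = 43 hours. Critical path: Insulation → Flooring → Trim work → Final inspection.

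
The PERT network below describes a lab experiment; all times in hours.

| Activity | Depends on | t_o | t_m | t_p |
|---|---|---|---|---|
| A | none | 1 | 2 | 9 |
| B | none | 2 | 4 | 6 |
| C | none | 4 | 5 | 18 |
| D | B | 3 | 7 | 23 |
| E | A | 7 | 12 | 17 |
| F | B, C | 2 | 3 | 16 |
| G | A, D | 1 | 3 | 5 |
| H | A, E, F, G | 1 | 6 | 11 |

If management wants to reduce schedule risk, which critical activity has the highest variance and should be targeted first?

D

te_A = (1 + 4·2 + 9)/6 = 18/6 = 3; σ²_A = ((9−1)/6)² = 1.778
te_B = (2 + 4·4 + 6)/6 = 24/6 = 4; σ²_B = ((6−2)/6)² = 0.444
te_C = (4 + 4·5 + 18)/6 = 42/6 = 7; σ²_C = ((18−4)/6)² = 5.444
te_D = (3 + 4·7 + 23)/6 = 54/6 = 9; σ²_D = ((23−3)/6)² = 11.111
te_E = (7 + 4·12 + 17)/6 = 72/6 = 12; σ²_E = ((17−7)/6)² = 2.778
te_F = (2 + 4·3 + 16)/6 = 30/6 = 5; σ²_F = ((16−2)/6)² = 5.444
te_G = (1 + 4·3 + 5)/6 = 18/6 = 3; σ²_G = ((5−1)/6)² = 0.444
te_H = (1 + 4·6 + 11)/6 = 36/6 = 6; σ²_H = ((11−1)/6)² = 2.778

Forward pass:
ES_A = 0; EF_A = 3
ES_B = 0; EF_B = 4
ES_C = 0; EF_C = 7
ES_D = 4; EF_D = 4+9 = 13
ES_E = 3; EF_E = 3+12 = 15
ES_F = max(EF_B=4, EF_C=7) = 7; EF_F = 7+5 = 12
ES_G = max(EF_A=3, EF_D=13) = 13; EF_G = 13+3 = 16
ES_H = max(EF_A=3, EF_E=15, EF_F=12, EF_G=16) = 16; EF_H = 16+6 = 22
Expected project duration μ = 22 hours. Critical path: B → D → G → H.

Variances on critical path: σ²_B=0.444, σ²_D=11.111, σ²_G=0.444, σ²_H=2.778.
Largest is σ²_D = 11.111.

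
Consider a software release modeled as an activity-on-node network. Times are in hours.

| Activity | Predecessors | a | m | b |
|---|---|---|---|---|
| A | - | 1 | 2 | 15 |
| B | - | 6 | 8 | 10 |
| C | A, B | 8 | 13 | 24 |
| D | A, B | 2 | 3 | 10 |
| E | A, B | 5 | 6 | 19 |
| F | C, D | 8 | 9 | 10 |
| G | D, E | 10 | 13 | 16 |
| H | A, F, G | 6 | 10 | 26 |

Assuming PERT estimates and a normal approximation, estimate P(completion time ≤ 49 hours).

te_A = (1 + 4·2 + 15)/6 = 24/6 = 4; σ²_A = ((15−1)/6)² = 5.444
te_B = (6 + 4·8 + 10)/6 = 48/6 = 8; σ²_B = ((10−6)/6)² = 0.444
te_C = (8 + 4·13 + 24)/6 = 84/6 = 14; σ²_C = ((24−8)/6)² = 7.111
te_D = (2 + 4·3 + 10)/6 = 24/6 = 4; σ²_D = ((10−2)/6)² = 1.778
te_E = (5 + 4·6 + 19)/6 = 48/6 = 8; σ²_E = ((19−5)/6)² = 5.444
te_F = (8 + 4·9 + 10)/6 = 54/6 = 9; σ²_F = ((10−8)/6)² = 0.111
te_G = (10 + 4·13 + 16)/6 = 78/6 = 13; σ²_G = ((16−10)/6)² = 1.000
te_H = (6 + 4·10 + 26)/6 = 72/6 = 12; σ²_H = ((26−6)/6)² = 11.111

Forward pass:
ES_A = 0; EF_A = 4
ES_B = 0; EF_B = 8
ES_C = max(EF_A=4, EF_B=8) = 8; EF_C = 8+14 = 22
ES_D = max(EF_A=4, EF_B=8) = 8; EF_D = 8+4 = 12
ES_E = max(EF_A=4, EF_B=8) = 8; EF_E = 8+8 = 16
ES_F = max(EF_C=22, EF_D=12) = 22; EF_F = 22+9 = 31
ES_G = max(EF_D=12, EF_E=16) = 16; EF_G = 16+13 = 29
ES_H = max(EF_A=4, EF_F=31, EF_G=29) = 31; EF_H = 31+12 = 43
Expected project duration μ = 43 hours. Critical path: B → C → F → H.

Variance along critical path = 0.444 + 7.111 + 0.111 + 11.111 = 18.778; σ = √18.778 = 4.333 hours.
Z = (49 − 43) / 4.333 = 1.385
P(T ≤ 49) = Φ(1.385) ≈ 0.917

0.917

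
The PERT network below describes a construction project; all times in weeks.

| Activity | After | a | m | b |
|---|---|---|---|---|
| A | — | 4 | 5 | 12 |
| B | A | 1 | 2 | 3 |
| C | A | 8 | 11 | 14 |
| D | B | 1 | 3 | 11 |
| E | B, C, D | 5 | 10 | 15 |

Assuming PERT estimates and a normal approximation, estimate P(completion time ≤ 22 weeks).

te_A = (4 + 4·5 + 12)/6 = 36/6 = 6; σ²_A = ((12−4)/6)² = 1.778
te_B = (1 + 4·2 + 3)/6 = 12/6 = 2; σ²_B = ((3−1)/6)² = 0.111
te_C = (8 + 4·11 + 14)/6 = 66/6 = 11; σ²_C = ((14−8)/6)² = 1.000
te_D = (1 + 4·3 + 11)/6 = 24/6 = 4; σ²_D = ((11−1)/6)² = 2.778
te_E = (5 + 4·10 + 15)/6 = 60/6 = 10; σ²_E = ((15−5)/6)² = 2.778

Forward pass:
ES_A = 0; EF_A = 6
ES_B = 6; EF_B = 6+2 = 8
ES_C = 6; EF_C = 6+11 = 17
ES_D = 8; EF_D = 8+4 = 12
ES_E = max(EF_B=8, EF_C=17, EF_D=12) = 17; EF_E = 17+10 = 27
Expected project duration μ = 27 weeks. Critical path: A → C → E.

Variance along critical path = 1.778 + 1.000 + 2.778 = 5.556; σ = √5.556 = 2.357 weeks.
Z = (22 − 27) / 2.357 = -2.121
P(T ≤ 22) = Φ(-2.121) ≈ 0.017

0.017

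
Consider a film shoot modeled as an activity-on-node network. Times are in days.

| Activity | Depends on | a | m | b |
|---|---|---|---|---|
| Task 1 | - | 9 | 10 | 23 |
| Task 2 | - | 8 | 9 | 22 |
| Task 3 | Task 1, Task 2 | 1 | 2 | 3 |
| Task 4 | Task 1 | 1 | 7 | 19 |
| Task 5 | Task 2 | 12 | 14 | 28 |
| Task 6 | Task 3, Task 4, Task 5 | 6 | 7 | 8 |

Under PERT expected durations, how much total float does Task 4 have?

7 days

te_Task 1 = (9 + 4·10 + 23)/6 = 72/6 = 12
te_Task 2 = (8 + 4·9 + 22)/6 = 66/6 = 11
te_Task 3 = (1 + 4·2 + 3)/6 = 12/6 = 2
te_Task 4 = (1 + 4·7 + 19)/6 = 48/6 = 8
te_Task 5 = (12 + 4·14 + 28)/6 = 96/6 = 16
te_Task 6 = (6 + 4·7 + 8)/6 = 42/6 = 7

Forward pass:
ES_Task 1 = 0; EF_Task 1 = 12
ES_Task 2 = 0; EF_Task 2 = 11
ES_Task 3 = max(EF_Task 1=12, EF_Task 2=11) = 12; EF_Task 3 = 12+2 = 14
ES_Task 4 = 12; EF_Task 4 = 12+8 = 20
ES_Task 5 = 11; EF_Task 5 = 11+16 = 27
ES_Task 6 = max(EF_Task 3=14, EF_Task 4=20, EF_Task 5=27) = 27; EF_Task 6 = 27+7 = 34
Expected project duration μ = 34 days. Critical path: Task 2 → Task 5 → Task 6.

Backward pass:
LF_Task 6 = 34; LS_Task 6 = 34−7 = 27
LF_Task 5 = LS_Task 6 = 27; LS_Task 5 = 27−16 = 11
LF_Task 4 = LS_Task 6 = 27; LS_Task 4 = 27−8 = 19
LF_Task 3 = LS_Task 6 = 27; LS_Task 3 = 27−2 = 25
LF_Task 2 = min(LS_Task 3=25, LS_Task 5=11) = 11; LS_Task 2 = 11−11 = 0
LF_Task 1 = min(LS_Task 3=25, LS_Task 4=19) = 19; LS_Task 1 = 19−12 = 7
Slack_Task 4 = LS_Task 4 − ES_Task 4 = 19 − 12 = 7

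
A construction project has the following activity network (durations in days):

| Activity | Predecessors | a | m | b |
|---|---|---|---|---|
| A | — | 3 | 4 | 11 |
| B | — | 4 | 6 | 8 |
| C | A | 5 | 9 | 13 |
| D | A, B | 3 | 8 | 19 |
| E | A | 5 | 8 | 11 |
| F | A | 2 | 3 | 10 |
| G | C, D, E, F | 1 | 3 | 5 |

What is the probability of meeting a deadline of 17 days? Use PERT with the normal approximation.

te_A = (3 + 4·4 + 11)/6 = 30/6 = 5; σ²_A = ((11−3)/6)² = 1.778
te_B = (4 + 4·6 + 8)/6 = 36/6 = 6; σ²_B = ((8−4)/6)² = 0.444
te_C = (5 + 4·9 + 13)/6 = 54/6 = 9; σ²_C = ((13−5)/6)² = 1.778
te_D = (3 + 4·8 + 19)/6 = 54/6 = 9; σ²_D = ((19−3)/6)² = 7.111
te_E = (5 + 4·8 + 11)/6 = 48/6 = 8; σ²_E = ((11−5)/6)² = 1.000
te_F = (2 + 4·3 + 10)/6 = 24/6 = 4; σ²_F = ((10−2)/6)² = 1.778
te_G = (1 + 4·3 + 5)/6 = 18/6 = 3; σ²_G = ((5−1)/6)² = 0.444

Forward pass:
ES_A = 0; EF_A = 5
ES_B = 0; EF_B = 6
ES_C = 5; EF_C = 5+9 = 14
ES_D = max(EF_A=5, EF_B=6) = 6; EF_D = 6+9 = 15
ES_E = 5; EF_E = 5+8 = 13
ES_F = 5; EF_F = 5+4 = 9
ES_G = max(EF_C=14, EF_D=15, EF_E=13, EF_F=9) = 15; EF_G = 15+3 = 18
Expected project duration μ = 18 days. Critical path: B → D → G.

Variance along critical path = 0.444 + 7.111 + 0.444 = 8.000; σ = √8.000 = 2.828 days.
Z = (17 − 18) / 2.828 = -0.354
P(T ≤ 17) = Φ(-0.354) ≈ 0.362

0.362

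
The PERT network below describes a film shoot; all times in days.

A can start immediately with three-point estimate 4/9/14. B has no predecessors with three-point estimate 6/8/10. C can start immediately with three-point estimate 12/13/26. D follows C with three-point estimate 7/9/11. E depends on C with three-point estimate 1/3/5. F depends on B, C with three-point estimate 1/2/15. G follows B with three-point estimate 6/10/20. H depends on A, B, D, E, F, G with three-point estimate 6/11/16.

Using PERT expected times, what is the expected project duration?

35 days

te_A = (4 + 4·9 + 14)/6 = 54/6 = 9
te_B = (6 + 4·8 + 10)/6 = 48/6 = 8
te_C = (12 + 4·13 + 26)/6 = 90/6 = 15
te_D = (7 + 4·9 + 11)/6 = 54/6 = 9
te_E = (1 + 4·3 + 5)/6 = 18/6 = 3
te_F = (1 + 4·2 + 15)/6 = 24/6 = 4
te_G = (6 + 4·10 + 20)/6 = 66/6 = 11
te_H = (6 + 4·11 + 16)/6 = 66/6 = 11

Forward pass:
ES_A = 0; EF_A = 9
ES_B = 0; EF_B = 8
ES_C = 0; EF_C = 15
ES_D = 15; EF_D = 15+9 = 24
ES_E = 15; EF_E = 15+3 = 18
ES_F = max(EF_B=8, EF_C=15) = 15; EF_F = 15+4 = 19
ES_G = 8; EF_G = 8+11 = 19
ES_H = max(EF_A=9, EF_B=8, EF_D=24, EF_E=18, EF_F=19, EF_G=19) = 24; EF_H = 24+11 = 35
Expected project duration μ = 35 days. Critical path: C → D → H.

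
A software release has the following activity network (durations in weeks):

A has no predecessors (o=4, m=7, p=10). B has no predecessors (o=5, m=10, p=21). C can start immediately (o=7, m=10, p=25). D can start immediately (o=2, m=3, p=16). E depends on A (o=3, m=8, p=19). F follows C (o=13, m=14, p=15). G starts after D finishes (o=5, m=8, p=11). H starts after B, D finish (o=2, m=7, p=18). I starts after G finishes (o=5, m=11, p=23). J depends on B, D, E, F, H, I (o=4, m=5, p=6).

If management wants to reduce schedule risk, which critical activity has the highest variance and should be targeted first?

C

te_A = (4 + 4·7 + 10)/6 = 42/6 = 7; σ²_A = ((10−4)/6)² = 1.000
te_B = (5 + 4·10 + 21)/6 = 66/6 = 11; σ²_B = ((21−5)/6)² = 7.111
te_C = (7 + 4·10 + 25)/6 = 72/6 = 12; σ²_C = ((25−7)/6)² = 9.000
te_D = (2 + 4·3 + 16)/6 = 30/6 = 5; σ²_D = ((16−2)/6)² = 5.444
te_E = (3 + 4·8 + 19)/6 = 54/6 = 9; σ²_E = ((19−3)/6)² = 7.111
te_F = (13 + 4·14 + 15)/6 = 84/6 = 14; σ²_F = ((15−13)/6)² = 0.111
te_G = (5 + 4·8 + 11)/6 = 48/6 = 8; σ²_G = ((11−5)/6)² = 1.000
te_H = (2 + 4·7 + 18)/6 = 48/6 = 8; σ²_H = ((18−2)/6)² = 7.111
te_I = (5 + 4·11 + 23)/6 = 72/6 = 12; σ²_I = ((23−5)/6)² = 9.000
te_J = (4 + 4·5 + 6)/6 = 30/6 = 5; σ²_J = ((6−4)/6)² = 0.111

Forward pass:
ES_A = 0; EF_A = 7
ES_B = 0; EF_B = 11
ES_C = 0; EF_C = 12
ES_D = 0; EF_D = 5
ES_E = 7; EF_E = 7+9 = 16
ES_F = 12; EF_F = 12+14 = 26
ES_G = 5; EF_G = 5+8 = 13
ES_H = max(EF_B=11, EF_D=5) = 11; EF_H = 11+8 = 19
ES_I = 13; EF_I = 13+12 = 25
ES_J = max(EF_B=11, EF_D=5, EF_E=16, EF_F=26, EF_H=19, EF_I=25) = 26; EF_J = 26+5 = 31
Expected project duration μ = 31 weeks. Critical path: C → F → J.

Variances on critical path: σ²_C=9.000, σ²_F=0.111, σ²_J=0.111.
Largest is σ²_C = 9.000.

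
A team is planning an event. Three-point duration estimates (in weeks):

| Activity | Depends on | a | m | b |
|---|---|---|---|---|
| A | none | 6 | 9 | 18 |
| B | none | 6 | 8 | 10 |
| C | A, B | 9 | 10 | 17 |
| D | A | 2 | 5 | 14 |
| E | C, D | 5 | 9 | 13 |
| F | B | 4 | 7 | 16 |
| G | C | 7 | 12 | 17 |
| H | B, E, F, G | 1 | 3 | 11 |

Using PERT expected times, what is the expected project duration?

37 weeks

te_A = (6 + 4·9 + 18)/6 = 60/6 = 10
te_B = (6 + 4·8 + 10)/6 = 48/6 = 8
te_C = (9 + 4·10 + 17)/6 = 66/6 = 11
te_D = (2 + 4·5 + 14)/6 = 36/6 = 6
te_E = (5 + 4·9 + 13)/6 = 54/6 = 9
te_F = (4 + 4·7 + 16)/6 = 48/6 = 8
te_G = (7 + 4·12 + 17)/6 = 72/6 = 12
te_H = (1 + 4·3 + 11)/6 = 24/6 = 4

Forward pass:
ES_A = 0; EF_A = 10
ES_B = 0; EF_B = 8
ES_C = max(EF_A=10, EF_B=8) = 10; EF_C = 10+11 = 21
ES_D = 10; EF_D = 10+6 = 16
ES_E = max(EF_C=21, EF_D=16) = 21; EF_E = 21+9 = 30
ES_F = 8; EF_F = 8+8 = 16
ES_G = 21; EF_G = 21+12 = 33
ES_H = max(EF_B=8, EF_E=30, EF_F=16, EF_G=33) = 33; EF_H = 33+4 = 37
Expected project duration μ = 37 weeks. Critical path: A → C → G → H.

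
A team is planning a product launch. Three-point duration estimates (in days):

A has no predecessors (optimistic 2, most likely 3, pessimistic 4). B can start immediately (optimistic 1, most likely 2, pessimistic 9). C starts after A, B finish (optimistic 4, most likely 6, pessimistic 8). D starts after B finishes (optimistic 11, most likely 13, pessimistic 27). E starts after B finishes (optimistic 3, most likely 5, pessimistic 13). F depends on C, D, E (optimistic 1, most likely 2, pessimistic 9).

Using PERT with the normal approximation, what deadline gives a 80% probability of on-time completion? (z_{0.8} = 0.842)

te_A = (2 + 4·3 + 4)/6 = 18/6 = 3; σ²_A = ((4−2)/6)² = 0.111
te_B = (1 + 4·2 + 9)/6 = 18/6 = 3; σ²_B = ((9−1)/6)² = 1.778
te_C = (4 + 4·6 + 8)/6 = 36/6 = 6; σ²_C = ((8−4)/6)² = 0.444
te_D = (11 + 4·13 + 27)/6 = 90/6 = 15; σ²_D = ((27−11)/6)² = 7.111
te_E = (3 + 4·5 + 13)/6 = 36/6 = 6; σ²_E = ((13−3)/6)² = 2.778
te_F = (1 + 4·2 + 9)/6 = 18/6 = 3; σ²_F = ((9−1)/6)² = 1.778

Forward pass:
ES_A = 0; EF_A = 3
ES_B = 0; EF_B = 3
ES_C = max(EF_A=3, EF_B=3) = 3; EF_C = 3+6 = 9
ES_D = 3; EF_D = 3+15 = 18
ES_E = 3; EF_E = 3+6 = 9
ES_F = max(EF_C=9, EF_D=18, EF_E=9) = 18; EF_F = 18+3 = 21
Expected project duration μ = 21 days. Critical path: B → D → F.

Variance along critical path = 1.778 + 7.111 + 1.778 = 10.667; σ = 3.266 days.
D = μ + z·σ = 21 + 0.842·3.266 = 23.7 days

23.7 days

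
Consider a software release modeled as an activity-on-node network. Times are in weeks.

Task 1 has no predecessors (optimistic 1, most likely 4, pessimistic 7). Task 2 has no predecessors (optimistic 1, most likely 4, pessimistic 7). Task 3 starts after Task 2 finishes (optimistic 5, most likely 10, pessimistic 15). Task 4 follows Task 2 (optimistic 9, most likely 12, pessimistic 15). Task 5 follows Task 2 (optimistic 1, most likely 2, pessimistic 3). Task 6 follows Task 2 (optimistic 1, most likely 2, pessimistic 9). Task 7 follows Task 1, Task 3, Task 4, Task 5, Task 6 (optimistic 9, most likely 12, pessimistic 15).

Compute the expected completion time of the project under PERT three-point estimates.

te_Task 1 = (1 + 4·4 + 7)/6 = 24/6 = 4
te_Task 2 = (1 + 4·4 + 7)/6 = 24/6 = 4
te_Task 3 = (5 + 4·10 + 15)/6 = 60/6 = 10
te_Task 4 = (9 + 4·12 + 15)/6 = 72/6 = 12
te_Task 5 = (1 + 4·2 + 3)/6 = 12/6 = 2
te_Task 6 = (1 + 4·2 + 9)/6 = 18/6 = 3
te_Task 7 = (9 + 4·12 + 15)/6 = 72/6 = 12

Forward pass:
ES_Task 1 = 0; EF_Task 1 = 4
ES_Task 2 = 0; EF_Task 2 = 4
ES_Task 3 = 4; EF_Task 3 = 4+10 = 14
ES_Task 4 = 4; EF_Task 4 = 4+12 = 16
ES_Task 5 = 4; EF_Task 5 = 4+2 = 6
ES_Task 6 = 4; EF_Task 6 = 4+3 = 7
ES_Task 7 = max(EF_Task 1=4, EF_Task 3=14, EF_Task 4=16, EF_Task 5=6, EF_Task 6=7) = 16; EF_Task 7 = 16+12 = 28
Expected project duration μ = 28 weeks. Critical path: Task 2 → Task 4 → Task 7.

28 weeks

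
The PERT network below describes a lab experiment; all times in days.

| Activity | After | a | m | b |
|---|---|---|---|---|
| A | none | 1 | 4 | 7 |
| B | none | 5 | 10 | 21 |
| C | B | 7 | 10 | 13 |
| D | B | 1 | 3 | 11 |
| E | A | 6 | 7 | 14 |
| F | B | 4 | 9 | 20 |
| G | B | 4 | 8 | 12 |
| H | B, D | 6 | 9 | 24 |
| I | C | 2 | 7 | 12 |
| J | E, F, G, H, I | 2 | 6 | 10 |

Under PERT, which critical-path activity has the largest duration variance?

te_A = (1 + 4·4 + 7)/6 = 24/6 = 4; σ²_A = ((7−1)/6)² = 1.000
te_B = (5 + 4·10 + 21)/6 = 66/6 = 11; σ²_B = ((21−5)/6)² = 7.111
te_C = (7 + 4·10 + 13)/6 = 60/6 = 10; σ²_C = ((13−7)/6)² = 1.000
te_D = (1 + 4·3 + 11)/6 = 24/6 = 4; σ²_D = ((11−1)/6)² = 2.778
te_E = (6 + 4·7 + 14)/6 = 48/6 = 8; σ²_E = ((14−6)/6)² = 1.778
te_F = (4 + 4·9 + 20)/6 = 60/6 = 10; σ²_F = ((20−4)/6)² = 7.111
te_G = (4 + 4·8 + 12)/6 = 48/6 = 8; σ²_G = ((12−4)/6)² = 1.778
te_H = (6 + 4·9 + 24)/6 = 66/6 = 11; σ²_H = ((24−6)/6)² = 9.000
te_I = (2 + 4·7 + 12)/6 = 42/6 = 7; σ²_I = ((12−2)/6)² = 2.778
te_J = (2 + 4·6 + 10)/6 = 36/6 = 6; σ²_J = ((10−2)/6)² = 1.778

Forward pass:
ES_A = 0; EF_A = 4
ES_B = 0; EF_B = 11
ES_C = 11; EF_C = 11+10 = 21
ES_D = 11; EF_D = 11+4 = 15
ES_E = 4; EF_E = 4+8 = 12
ES_F = 11; EF_F = 11+10 = 21
ES_G = 11; EF_G = 11+8 = 19
ES_H = max(EF_B=11, EF_D=15) = 15; EF_H = 15+11 = 26
ES_I = 21; EF_I = 21+7 = 28
ES_J = max(EF_E=12, EF_F=21, EF_G=19, EF_H=26, EF_I=28) = 28; EF_J = 28+6 = 34
Expected project duration μ = 34 days. Critical path: B → C → I → J.

Variances on critical path: σ²_B=7.111, σ²_C=1.000, σ²_I=2.778, σ²_J=1.778.
Largest is σ²_B = 7.111.

B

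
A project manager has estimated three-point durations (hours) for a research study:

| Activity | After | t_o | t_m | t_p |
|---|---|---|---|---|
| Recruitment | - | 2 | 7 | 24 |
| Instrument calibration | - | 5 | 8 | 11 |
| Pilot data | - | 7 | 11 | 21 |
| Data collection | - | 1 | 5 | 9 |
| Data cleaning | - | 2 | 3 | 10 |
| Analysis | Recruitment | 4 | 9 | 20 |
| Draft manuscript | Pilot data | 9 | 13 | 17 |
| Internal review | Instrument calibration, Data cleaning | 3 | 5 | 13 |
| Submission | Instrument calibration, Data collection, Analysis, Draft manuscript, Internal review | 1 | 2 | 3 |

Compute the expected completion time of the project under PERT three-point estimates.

te_Recruitment = (2 + 4·7 + 24)/6 = 54/6 = 9
te_Instrument calibration = (5 + 4·8 + 11)/6 = 48/6 = 8
te_Pilot data = (7 + 4·11 + 21)/6 = 72/6 = 12
te_Data collection = (1 + 4·5 + 9)/6 = 30/6 = 5
te_Data cleaning = (2 + 4·3 + 10)/6 = 24/6 = 4
te_Analysis = (4 + 4·9 + 20)/6 = 60/6 = 10
te_Draft manuscript = (9 + 4·13 + 17)/6 = 78/6 = 13
te_Internal review = (3 + 4·5 + 13)/6 = 36/6 = 6
te_Submission = (1 + 4·2 + 3)/6 = 12/6 = 2

Forward pass:
ES_Recruitment = 0; EF_Recruitment = 9
ES_Instrument calibration = 0; EF_Instrument calibration = 8
ES_Pilot data = 0; EF_Pilot data = 12
ES_Data collection = 0; EF_Data collection = 5
ES_Data cleaning = 0; EF_Data cleaning = 4
ES_Analysis = 9; EF_Analysis = 9+10 = 19
ES_Draft manuscript = 12; EF_Draft manuscript = 12+13 = 25
ES_Internal review = max(EF_Instrument calibration=8, EF_Data cleaning=4) = 8; EF_Internal review = 8+6 = 14
ES_Submission = max(EF_Instrument calibration=8, EF_Data collection=5, EF_Analysis=19, EF_Draft manuscript=25, EF_Internal review=14) = 25; EF_Submission = 25+2 = 27
Expected project duration μ = 27 hours. Critical path: Pilot data → Draft manuscript → Submission.

27 hours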